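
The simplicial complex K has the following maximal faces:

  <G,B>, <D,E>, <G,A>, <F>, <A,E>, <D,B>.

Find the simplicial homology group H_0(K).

H_0 = Z^2.

Take the total order A < B < D < E < F < G on the vertex set. Then K (dimension 1) consists of the simplices:

  0-simplices (6): A, B, D, E, F, G
  1-simplices (5): AE, AG, BD, BG, DE

Hence C_0 ≅ Z^6, C_1 ≅ Z^5.

∂_1: C_1 → C_0 sends each edge [p,q] (with p < q) to q − p. For instance
  ∂BG = G − B.
The 6×5 boundary matrix has rank 4 and Smith normal form diag(1,1,1,1).

Now H_k = ker ∂_k / im ∂_{k+1}, so:

  H_0: rank C_0 − rank ∂_1 = 6 − 4 = 2, and the invariant factors of ∂_1 are all 1, so H_0 ≅ Z^2.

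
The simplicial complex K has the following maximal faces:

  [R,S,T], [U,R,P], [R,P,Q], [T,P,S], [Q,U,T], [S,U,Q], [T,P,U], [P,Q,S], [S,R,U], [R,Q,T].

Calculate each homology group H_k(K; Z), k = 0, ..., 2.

H_0 ≅ Z,  H_1 ≅ Z_2,  H_2 = 0.

Order the vertices as P < Q < R < S < T < U. Listing each simplex with vertices in this order, K has dimension 2 with simplices:

  0-simplices (6): P, Q, R, S, T, U
  1-simplices (15): PQ, PR, PS, PT, PU, QR, QS, QT, QU, RS, RT, RU, ST, SU, TU
  2-simplices (10): PQR, PQS, PRU, PST, PTU, QRT, QSU, QTU, RST, RSU

so the chain groups are C_0 ≅ Z^6, C_1 ≅ Z^15, C_2 ≅ Z^10.

Boundary ∂_1: C_1 → C_0 sends each edge [p,q] (with p < q) to q − p. For instance
  ∂PS = S − P.
This gives a 6×15 integer matrix of rank 5; reducing to Smith normal form yields diagonal entries (1,1,1,1,1).

The boundary map ∂_2: C_2 → C_1 maps a triangle to the signed sum of its edges. For instance
  ∂PRU = RU − PU + PR,
  ∂PTU = TU − PU + PT.
The resulting 15×10 matrix has rank 10, and its Smith normal form has invariant factors (1,1,1,1,1,1,1,1,1,2).

Now H_k = ker ∂_k / im ∂_{k+1}, so:

  H_0: rank C_0 − rank ∂_1 = 6 − 5 = 1, and the invariant factors of ∂_1 are all 1, so H_0 = Z.
  H_1: rank ker ∂_1 − rank ∂_2 = (15 − 5) − 10 = 0, and ∂_2 has invariant factor 2 > 1, so H_1 = Z_2.
  H_2: rank ker ∂_2 − rank ∂_3 = (10 − 10) − 0 = 0, and there is no ∂_3, so H_2 = 0.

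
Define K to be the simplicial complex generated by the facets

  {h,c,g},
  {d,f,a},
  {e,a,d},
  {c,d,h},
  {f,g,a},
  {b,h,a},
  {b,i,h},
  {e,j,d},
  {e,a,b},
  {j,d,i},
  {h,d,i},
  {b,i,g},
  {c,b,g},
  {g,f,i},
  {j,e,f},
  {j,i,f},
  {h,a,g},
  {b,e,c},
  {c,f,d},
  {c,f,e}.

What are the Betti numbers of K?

b_0 = 1, b_1 = 1, b_2 = 0.

We work with the vertex ordering a < b < c < d < e < f < g < h < i < j. The simplices of K, each written with vertices in increasing order, are:

  0-simplices (10): a, b, c, d, e, f, g, h, i, j
  1-simplices (30): ab, ad, ae, af, ag, ah, bc, be, bg, bh, bi, cd, ce, cf, cg, ch, de, df, dh, di, dj, ef, ej, fg, fi, fj, gh, gi, hi, ij
  2-simplices (20): abe, abh, ade, adf, afg, agh, bce, bcg, bgi, bhi, cdf, cdh, cef, cgh, dej, dhi, dij, efj, fgi, fij

Hence C_0 ≅ Z^10, C_1 ≅ Z^30, C_2 ≅ Z^20.

The boundary map ∂_1: C_1 → C_0 maps an edge to its endpoints' difference, ∂[p,q] = q − p. For instance
  ∂fj = j − f.
This gives a 10×30 integer matrix of rank 9; reducing to Smith normal form yields diagonal entries (1,1,1,1,1,1,1,1,1).

The boundary map ∂_2: C_2 → C_1 sends each 2-simplex [p,q,r] to [q,r] − [p,r] + [p,q]. For instance
  ∂fij = ij − fj + fi,
  ∂abh = bh − ah + ab.
As a 30×20 matrix over Z this has rank 20, with invariant factors (1,1,1,1,1,1,1,1,1,1,1,1,1,1,1,1,1,1,1,2).

From H_k ≅ ker(∂_k) / im(∂_{k+1}) we obtain:

  H_0: rank C_0 − rank ∂_1 = 10 − 9 = 1, and the invariant factors of ∂_1 are all 1, so H_0 ≅ Z.
  H_1: rank ker ∂_1 − rank ∂_2 = (30 − 9) − 20 = 1, and ∂_2 has invariant factor 2 > 1, so H_1 ≅ Z × Z/2.
  H_2: rank ker ∂_2 − rank ∂_3 = (20 − 20) − 0 = 0, and there is no ∂_3, so H_2 ≅ 0.

Hence the Betti numbers are b_0 = 1, b_1 = 1, b_2 = 0.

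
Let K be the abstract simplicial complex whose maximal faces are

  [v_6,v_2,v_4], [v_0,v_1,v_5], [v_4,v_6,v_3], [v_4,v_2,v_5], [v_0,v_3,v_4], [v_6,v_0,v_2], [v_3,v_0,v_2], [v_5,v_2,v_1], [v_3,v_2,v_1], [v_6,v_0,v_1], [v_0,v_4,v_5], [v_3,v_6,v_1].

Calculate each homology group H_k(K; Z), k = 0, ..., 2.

H_0 = Z,  H_1 = Z/2,  H_2 = 0.

Take the total order v_0 < v_1 < v_2 < v_3 < v_4 < v_5 < v_6 on the vertex set. Then K (dimension 2) consists of the simplices:

  0-simplices (7): [v_0], [v_1], [v_2], [v_3], [v_4], [v_5], [v_6]
  1-simplices (18): (18 of them)
  2-simplices (12): (12 of them)

so the chain groups are C_0 ≅ Z^7, C_1 ≅ Z^18, C_2 ≅ Z^12.

The boundary map ∂_1: C_1 → C_0 maps an edge to its endpoints' difference, ∂[p,q] = q − p.
This gives a 7×18 integer matrix of rank 6; reducing to Smith normal form yields diagonal entries (1,1,1,1,1,1).

Boundary ∂_2: C_2 → C_1 sends each 2-simplex [p,q,r] to [q,r] − [p,r] + [p,q]. For instance
  ∂[v_0,v_2,v_6] = [v_2,v_6] − [v_0,v_6] + [v_0,v_2],
  ∂[v_3,v_4,v_6] = [v_4,v_6] − [v_3,v_6] + [v_3,v_4].
The 18×12 boundary matrix has rank 12 and Smith normal form diag(1,1,1,1,1,1,1,1,1,1,1,2).

Computing H_k = (kernel of ∂_k) / (image of ∂_{k+1}):

  H_0: rank C_0 − rank ∂_1 = 7 − 6 = 1, and the invariant factors of ∂_1 are all 1, so H_0 ≅ Z.
  H_1: rank ker ∂_1 − rank ∂_2 = (18 − 6) − 12 = 0, and ∂_2 has invariant factor 2 > 1, so H_1 ≅ Z/2.
  H_2: rank ker ∂_2 − rank ∂_3 = (12 − 12) − 0 = 0, and there is no ∂_3, so H_2 ≅ 0.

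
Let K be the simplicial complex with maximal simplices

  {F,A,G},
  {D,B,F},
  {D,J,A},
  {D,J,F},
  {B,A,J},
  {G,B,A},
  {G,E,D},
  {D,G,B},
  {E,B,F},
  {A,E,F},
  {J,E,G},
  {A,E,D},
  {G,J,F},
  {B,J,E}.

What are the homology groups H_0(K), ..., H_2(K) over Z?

Take the total order A < B < D < E < F < G < J on the vertex set. Then K (dimension 2) consists of the simplices:

  0-simplices (7): A, B, D, E, F, G, J
  1-simplices (21): AB, AD, AE, AF, AG, AJ, BD, BE, BF, BG, BJ, DE, DF, DG, DJ, EF, EG, EJ, FG, FJ, GJ
  2-simplices (14): ABG, ABJ, ADE, ADJ, AEF, AFG, BDF, BDG, BEF, BEJ, DEG, DFJ, EGJ, FGJ

Hence C_0 ≅ Z^7, C_1 ≅ Z^21, C_2 ≅ Z^14.

∂_1: C_1 → C_0 maps an edge to its endpoints' difference, ∂[p,q] = q − p.
The resulting 7×21 matrix has rank 6, and its Smith normal form has invariant factors (1,1,1,1,1,1).

Boundary ∂_2: C_2 → C_1 sends each 2-simplex [p,q,r] to [q,r] − [p,r] + [p,q]. For instance
  ∂BEF = EF − BF + BE,
  ∂ADE = DE − AE + AD.
As a 21×14 matrix over Z this has rank 13, with invariant factors (1,1,1,1,1,1,1,1,1,1,1,1,1).

Computing H_k = (kernel of ∂_k) / (image of ∂_{k+1}):

  H_0: rank C_0 − rank ∂_1 = 7 − 6 = 1, and the invariant factors of ∂_1 are all 1, so H_0 = Z.
  H_1: rank ker ∂_1 − rank ∂_2 = (21 − 6) − 13 = 2, and the invariant factors of ∂_2 are all 1, so H_1 = Z^2.
  H_2: rank ker ∂_2 − rank ∂_3 = (14 − 13) − 0 = 1, and there is no ∂_3, so H_2 = Z.

As a check, the Euler characteristic is 7 − 21 + 14 = 0, which agrees with 1 − 2 + 1 = 0.

H_0 = Z,  H_1 = Z^2,  H_2 = Z.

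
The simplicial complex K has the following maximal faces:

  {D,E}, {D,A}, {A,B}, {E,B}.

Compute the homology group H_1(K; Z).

K has 4 vertices, 4 edges.
rank ∂_1 = 3, rank ∂_2 = 0 ⇒ b_1 = 4 − 3 − 0 = 1. So H_1 ≅ Z.

H_1 = Z.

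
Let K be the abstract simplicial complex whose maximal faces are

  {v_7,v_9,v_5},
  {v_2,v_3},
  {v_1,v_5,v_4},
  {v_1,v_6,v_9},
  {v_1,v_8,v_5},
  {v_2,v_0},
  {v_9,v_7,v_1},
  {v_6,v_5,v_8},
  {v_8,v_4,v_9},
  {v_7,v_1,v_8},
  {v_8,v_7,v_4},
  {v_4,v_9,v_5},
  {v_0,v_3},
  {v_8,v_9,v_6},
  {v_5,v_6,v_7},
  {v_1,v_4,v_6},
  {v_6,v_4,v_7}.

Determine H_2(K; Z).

H_2 ≅ Z.

Fix the vertex order v_0 < v_1 < v_2 < v_3 < v_4 < v_5 < v_6 < v_7 < v_8 < v_9 and write every simplex with vertices in increasing order. Then dim K = 2 and the simplices of K are:

  0-simplices (10): [v_0], [v_1], [v_2], [v_3], [v_4], [v_5], [v_6], [v_7], [v_8], [v_9]
  1-simplices (24): (24 of them)
  2-simplices (14): (14 of them)

Hence C_0 ≅ Z^10, C_1 ≅ Z^24, C_2 ≅ Z^14.

The boundary map ∂_1: C_1 → C_0 maps an edge to its endpoints' difference, ∂[p,q] = q − p.
The resulting 10×24 matrix has rank 8, and its Smith normal form has invariant factors (1,1,1,1,1,1,1,1).

∂_2: C_2 → C_1 acts by ∂[p,q,r] = [q,r] − [p,r] + [p,q]. For instance
  ∂[v_1,v_4,v_6] = [v_4,v_6] − [v_1,v_6] + [v_1,v_4],
  ∂[v_1,v_6,v_9] = [v_6,v_9] − [v_1,v_9] + [v_1,v_6].
The resulting 24×14 matrix has rank 13, and its Smith normal form has invariant factors (1,1,1,1,1,1,1,1,1,1,1,1,1).

Reading off H_k = ker ∂_k / im ∂_{k+1}:

  H_2: rank ker ∂_2 − rank ∂_3 = (14 − 13) − 0 = 1, and there is no ∂_3, so H_2 = Z.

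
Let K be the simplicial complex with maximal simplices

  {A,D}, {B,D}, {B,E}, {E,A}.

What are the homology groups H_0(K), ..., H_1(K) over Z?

H_0 ≅ Z,  H_1 ≅ Z.

Order the vertices as A < B < D < E. Listing each simplex with vertices in this order, K has dimension 1 with simplices:

  0-simplices (4): A, B, D, E
  1-simplices (4): AD, AE, BD, BE

so the chain groups are C_0 ≅ Z^4, C_1 ≅ Z^4.

The boundary map ∂_1: C_1 → C_0 is given by ∂[p,q] = [q] − [p]. For instance
  ∂BD = D − B.
As a 4×4 matrix over Z this has rank 3, with invariant factors (1,1,1).

Reading off H_k = ker ∂_k / im ∂_{k+1}:

  H_0: rank C_0 − rank ∂_1 = 4 − 3 = 1, and the invariant factors of ∂_1 are all 1, so H_0 ≅ Z.
  H_1: rank ker ∂_1 − rank ∂_2 = (4 − 3) − 0 = 1, and there is no ∂_2, so H_1 ≅ Z.

(K is a triangulation of the circle S^1.)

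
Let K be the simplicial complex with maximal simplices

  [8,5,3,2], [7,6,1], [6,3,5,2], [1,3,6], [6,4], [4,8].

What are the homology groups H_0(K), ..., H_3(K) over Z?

Fix the vertex order 1 < 2 < 3 < 4 < 5 < 6 < 7 < 8 and write every simplex with vertices in increasing order. Then dim K = 3 and the simplices of K are:

  0-simplices (8): [1], [2], [3], [4], [5], [6], [7], [8]
  1-simplices (15): [1,3], [1,6], [1,7], [2,3], [2,5], [2,6], [2,8], [3,5], [3,6], [3,8], [4,6], [4,8], [5,6], [5,8], [6,7]
  2-simplices (9): [1,3,6], [1,6,7], [2,3,5], [2,3,6], [2,3,8], [2,5,6], [2,5,8], [3,5,6], [3,5,8]
  3-simplices (2): [2,3,5,6], [2,3,5,8]

giving chain groups C_0 ≅ Z^8, C_1 ≅ Z^15, C_2 ≅ Z^9, C_3 ≅ Z^2.

∂_1: C_1 → C_0 sends each edge [p,q] (with p < q) to q − p. For instance
  ∂[5,8] = [8] − [5].
As a 8×15 matrix over Z this has rank 7, with invariant factors (1,1,1,1,1,1,1).

∂_2: C_2 → C_1 maps a triangle to the signed sum of its edges. For instance
  ∂[3,5,6] = [5,6] − [3,6] + [3,5],
  ∂[2,3,6] = [3,6] − [2,6] + [2,3].
The resulting 15×9 matrix has rank 7, and its Smith normal form has invariant factors (1,1,1,1,1,1,1).

The boundary map ∂_3: C_3 → C_2 sends each 3-simplex σ to the alternating sum Σ_i (−1)^i (σ with its i-th vertex removed). For instance
  ∂[2,3,5,8] = [3,5,8] − [2,5,8] + [2,3,8] − [2,3,5],
  ∂[2,3,5,6] = [3,5,6] − [2,5,6] + [2,3,6] − [2,3,5].
This gives a 9×2 integer matrix of rank 2; reducing to Smith normal form yields diagonal entries (1,1).

Now H_k = ker ∂_k / im ∂_{k+1}, so:

  H_0: rank C_0 − rank ∂_1 = 8 − 7 = 1, and the invariant factors of ∂_1 are all 1, so H_0 = Z.
  H_1: rank ker ∂_1 − rank ∂_2 = (15 − 7) − 7 = 1, and the invariant factors of ∂_2 are all 1, so H_1 = Z.
  H_2: rank ker ∂_2 − rank ∂_3 = (9 − 7) − 2 = 0, and the invariant factors of ∂_3 are all 1, so H_2 = 0.
  H_3: rank ker ∂_3 − rank ∂_4 = (2 − 2) − 0 = 0, and there is no ∂_4, so H_3 = 0.

H_0 ≅ Z,  H_1 ≅ Z,  H_2 = 0,  H_3 = 0.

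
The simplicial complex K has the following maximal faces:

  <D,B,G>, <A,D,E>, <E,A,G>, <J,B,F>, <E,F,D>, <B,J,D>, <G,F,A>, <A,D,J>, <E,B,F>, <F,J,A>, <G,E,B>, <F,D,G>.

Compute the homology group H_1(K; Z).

H_1 = Z/2.

We work with the vertex ordering A < B < D < E < F < G < J. The simplices of K, each written with vertices in increasing order, are:

  0-simplices (7): A, B, D, E, F, G, J
  1-simplices (18): AD, AE, AF, AG, AJ, BD, BE, BF, BG, BJ, DE, DF, DG, DJ, EF, EG, FG, FJ
  2-simplices (12): ADE, ADJ, AEG, AFG, AFJ, BDG, BDJ, BEF, BEG, BFJ, DEF, DFG

Hence C_0 ≅ Z^7, C_1 ≅ Z^18, C_2 ≅ Z^12.

Boundary ∂_1: C_1 → C_0 maps an edge to its endpoints' difference, ∂[p,q] = q − p.
This gives a 7×18 integer matrix of rank 6; reducing to Smith normal form yields diagonal entries (1,1,1,1,1,1).

∂_2: C_2 → C_1 maps a triangle to the signed sum of its edges. For instance
  ∂BDJ = DJ − BJ + BD,
  ∂ADJ = DJ − AJ + AD.
The resulting 18×12 matrix has rank 12, and its Smith normal form has invariant factors (1,1,1,1,1,1,1,1,1,1,1,2).

Computing H_k = (kernel of ∂_k) / (image of ∂_{k+1}):

  H_1: rank ker ∂_1 − rank ∂_2 = (18 − 6) − 12 = 0, and ∂_2 has invariant factor 2 > 1, so H_1 ≅ Z/2.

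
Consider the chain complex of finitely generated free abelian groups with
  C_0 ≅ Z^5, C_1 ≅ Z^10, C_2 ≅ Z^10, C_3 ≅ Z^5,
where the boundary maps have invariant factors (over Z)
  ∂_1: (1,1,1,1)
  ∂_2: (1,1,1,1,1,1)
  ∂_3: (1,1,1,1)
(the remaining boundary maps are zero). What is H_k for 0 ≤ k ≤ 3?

H_0: b_0 = 5 − 0 − 4 = 1; torsion from ∂_1 factors > 1: none. So H_0 = Z.
H_1: b_1 = 10 − 4 − 6 = 0; torsion from ∂_2 factors > 1: none. So H_1 = 0.
H_2: b_2 = 10 − 6 − 4 = 0; torsion from ∂_3 factors > 1: none. So H_2 = 0.
H_3: b_3 = 5 − 4 − 0 = 1; torsion from ∂_4 factors > 1: none. So H_3 = Z.

H_0 = Z,  H_1 = 0,  H_2 = 0,  H_3 = Z.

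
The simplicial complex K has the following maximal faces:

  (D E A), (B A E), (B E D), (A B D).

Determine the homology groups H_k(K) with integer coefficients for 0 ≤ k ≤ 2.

Take the total order A < B < D < E on the vertex set. Then K (dimension 2) consists of the simplices:

  0-simplices (4): A, B, D, E
  1-simplices (6): AB, AD, AE, BD, BE, DE
  2-simplices (4): ABD, ABE, ADE, BDE

giving chain groups C_0 ≅ Z^4, C_1 ≅ Z^6, C_2 ≅ Z^4.

∂_1: C_1 → C_0 is given by ∂[p,q] = [q] − [p].
This gives a 4×6 integer matrix of rank 3; reducing to Smith normal form yields diagonal entries (1,1,1).

Boundary ∂_2: C_2 → C_1 maps a triangle to the signed sum of its edges. For instance
  ∂ADE = DE − AE + AD,
  ∂ABD = BD − AD + AB.
As a 6×4 matrix over Z this has rank 3, with invariant factors (1,1,1).

Reading off H_k = ker ∂_k / im ∂_{k+1}:

  H_0: rank C_0 − rank ∂_1 = 4 − 3 = 1, and the invariant factors of ∂_1 are all 1, so H_0 ≅ Z.
  H_1: rank ker ∂_1 − rank ∂_2 = (6 − 3) − 3 = 0, and the invariant factors of ∂_2 are all 1, so H_1 ≅ 0.
  H_2: rank ker ∂_2 − rank ∂_3 = (4 − 3) − 0 = 1, and there is no ∂_3, so H_2 ≅ Z.

As a check, the Euler characteristic is 4 − 6 + 4 = 2, which agrees with 1 − 0 + 1 = 2.

H_0 = Z,  H_1 = 0,  H_2 = Z.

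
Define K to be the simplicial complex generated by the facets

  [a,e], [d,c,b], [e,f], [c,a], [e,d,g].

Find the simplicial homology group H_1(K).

H_1 ≅ Z.

We work with the vertex ordering a < b < c < d < e < f < g. The simplices of K, each written with vertices in increasing order, are:

  0-simplices (7): a, b, c, d, e, f, g
  1-simplices (9): ac, ae, bc, bd, cd, de, dg, ef, eg
  2-simplices (2): bcd, deg

Hence C_0 ≅ Z^7, C_1 ≅ Z^9, C_2 ≅ Z^2.

∂_1: C_1 → C_0 is given by ∂[p,q] = [q] − [p].
The resulting 7×9 matrix has rank 6, and its Smith normal form has invariant factors (1,1,1,1,1,1).

The boundary map ∂_2: C_2 → C_1 acts by ∂[p,q,r] = [q,r] − [p,r] + [p,q]. For instance
  ∂deg = eg − dg + de,
  ∂bcd = cd − bd + bc.
As a 9×2 matrix over Z this has rank 2, with invariant factors (1,1).

From H_k ≅ ker(∂_k) / im(∂_{k+1}) we obtain:

  H_1: rank ker ∂_1 − rank ∂_2 = (9 − 6) − 2 = 1, and the invariant factors of ∂_2 are all 1, so H_1 ≅ Z.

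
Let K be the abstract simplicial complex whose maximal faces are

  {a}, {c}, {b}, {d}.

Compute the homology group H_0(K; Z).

H_0 = Z^4.

K has 4 vertices.
rank ∂_0 = 0, rank ∂_1 = 0 ⇒ b_0 = 4 − 0 − 0 = 4. So H_0 = Z^4.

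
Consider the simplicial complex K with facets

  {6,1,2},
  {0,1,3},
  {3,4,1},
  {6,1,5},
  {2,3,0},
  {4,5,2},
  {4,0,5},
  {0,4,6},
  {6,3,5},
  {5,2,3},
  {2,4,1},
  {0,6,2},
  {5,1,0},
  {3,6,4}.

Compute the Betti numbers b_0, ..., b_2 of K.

We work with the vertex ordering 0 < 1 < 2 < 3 < 4 < 5 < 6. The simplices of K, each written with vertices in increasing order, are:

  0-simplices (7): [0], [1], [2], [3], [4], [5], [6]
  1-simplices (21): [0,1], [0,2], [0,3], [0,4], [0,5], [0,6], [1,2], [1,3], [1,4], [1,5], [1,6], [2,3], [2,4], [2,5], [2,6], [3,4], [3,5], [3,6], [4,5], [4,6], [5,6]
  2-simplices (14): [0,1,3], [0,1,5], [0,2,3], [0,2,6], [0,4,5], [0,4,6], [1,2,4], [1,2,6], [1,3,4], [1,5,6], [2,3,5], [2,4,5], [3,4,6], [3,5,6]

Hence C_0 ≅ Z^7, C_1 ≅ Z^21, C_2 ≅ Z^14.

Boundary ∂_1: C_1 → C_0 maps an edge to its endpoints' difference, ∂[p,q] = q − p.
The resulting 7×21 matrix has rank 6, and its Smith normal form has invariant factors (1,1,1,1,1,1).

Boundary ∂_2: C_2 → C_1 acts by ∂[p,q,r] = [q,r] − [p,r] + [p,q]. For instance
  ∂[1,2,6] = [2,6] − [1,6] + [1,2],
  ∂[2,4,5] = [4,5] − [2,5] + [2,4].
As a 21×14 matrix over Z this has rank 13, with invariant factors (1,1,1,1,1,1,1,1,1,1,1,1,1).

Now H_k = ker ∂_k / im ∂_{k+1}, so:

  H_0: rank C_0 − rank ∂_1 = 7 − 6 = 1, and the invariant factors of ∂_1 are all 1, so H_0 ≅ Z.
  H_1: rank ker ∂_1 − rank ∂_2 = (21 − 6) − 13 = 2, and the invariant factors of ∂_2 are all 1, so H_1 ≅ Z^2.
  H_2: rank ker ∂_2 − rank ∂_3 = (14 − 13) − 0 = 1, and there is no ∂_3, so H_2 ≅ Z.

As a check, the Euler characteristic is 7 − 21 + 14 = 0, which agrees with 1 − 2 + 1 = 0.

Hence the Betti numbers are b_0 = 1, b_1 = 2, b_2 = 1.

b_0 = 1, b_1 = 2, b_2 = 1.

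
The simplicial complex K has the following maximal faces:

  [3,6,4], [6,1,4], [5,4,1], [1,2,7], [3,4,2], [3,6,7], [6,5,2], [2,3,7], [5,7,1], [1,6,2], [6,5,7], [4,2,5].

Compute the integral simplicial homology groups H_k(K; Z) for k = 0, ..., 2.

H_0 ≅ Z,  H_1 ≅ Z/2Z,  H_2 = 0.

Take the total order 1 < 2 < 3 < 4 < 5 < 6 < 7 on the vertex set. Then K (dimension 2) consists of the simplices:

  0-simplices (7): [1], [2], [3], [4], [5], [6], [7]
  1-simplices (18): [1,2], [1,4], [1,5], [1,6], [1,7], [2,3], [2,4], [2,5], [2,6], [2,7], [3,4], [3,6], [3,7], [4,5], [4,6], [5,6], [5,7], [6,7]
  2-simplices (12): [1,2,6], [1,2,7], [1,4,5], [1,4,6], [1,5,7], [2,3,4], [2,3,7], [2,4,5], [2,5,6], [3,4,6], [3,6,7], [5,6,7]

giving chain groups C_0 ≅ Z^7, C_1 ≅ Z^18, C_2 ≅ Z^12.

∂_1: C_1 → C_0 is given by ∂[p,q] = [q] − [p].
This gives a 7×18 integer matrix of rank 6; reducing to Smith normal form yields diagonal entries (1,1,1,1,1,1).

∂_2: C_2 → C_1 maps a triangle to the signed sum of its edges. For instance
  ∂[1,4,5] = [4,5] − [1,5] + [1,4],
  ∂[2,3,7] = [3,7] − [2,7] + [2,3].
This gives a 18×12 integer matrix of rank 12; reducing to Smith normal form yields diagonal entries (1,1,1,1,1,1,1,1,1,1,1,2).

Reading off H_k = ker ∂_k / im ∂_{k+1}:

  H_0: rank C_0 − rank ∂_1 = 7 − 6 = 1, and the invariant factors of ∂_1 are all 1, so H_0 = Z.
  H_1: rank ker ∂_1 − rank ∂_2 = (18 − 6) − 12 = 0, and ∂_2 has invariant factor 2 > 1, so H_1 = Z/2Z.
  H_2: rank ker ∂_2 − rank ∂_3 = (12 − 12) − 0 = 0, and there is no ∂_3, so H_2 = 0.

As a check, the Euler characteristic is 7 − 18 + 12 = 1, which agrees with 1 − 0 + 0 = 1.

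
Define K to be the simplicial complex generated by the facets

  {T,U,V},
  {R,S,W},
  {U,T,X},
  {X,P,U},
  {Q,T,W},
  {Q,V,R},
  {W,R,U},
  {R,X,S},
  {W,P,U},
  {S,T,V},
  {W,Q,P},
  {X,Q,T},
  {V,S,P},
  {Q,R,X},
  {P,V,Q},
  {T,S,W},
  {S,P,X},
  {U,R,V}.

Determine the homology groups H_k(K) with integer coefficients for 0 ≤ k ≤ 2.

H_0 ≅ Z,  H_1 ≅ Z^2,  H_2 ≅ Z.

K has 9 vertices, 27 edges, 18 triangles.
rank ∂_0 = 0, rank ∂_1 = 8 ⇒ b_0 = 9 − 0 − 8 = 1; all invariant factors of ∂_1 are 1 so no torsion. So H_0 ≅ Z.
rank ∂_1 = 8, rank ∂_2 = 17 ⇒ b_1 = 27 − 8 − 17 = 2; all invariant factors of ∂_2 are 1 so no torsion. So H_1 ≅ Z^2.
rank ∂_2 = 17, rank ∂_3 = 0 ⇒ b_2 = 18 − 17 − 0 = 1. So H_2 ≅ Z.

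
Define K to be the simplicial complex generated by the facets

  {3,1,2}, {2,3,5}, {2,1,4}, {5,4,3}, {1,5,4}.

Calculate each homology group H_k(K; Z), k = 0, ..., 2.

K has 5 vertices, 10 edges, 5 triangles.
rank ∂_0 = 0, rank ∂_1 = 4 ⇒ b_0 = 5 − 0 − 4 = 1; all invariant factors of ∂_1 are 1 so no torsion. So H_0 = Z.
rank ∂_1 = 4, rank ∂_2 = 5 ⇒ b_1 = 10 − 4 − 5 = 1; all invariant factors of ∂_2 are 1 so no torsion. So H_1 = Z.
rank ∂_2 = 5, rank ∂_3 = 0 ⇒ b_2 = 5 − 5 − 0 = 0. So H_2 = 0.

H_0 = Z,  H_1 = Z,  H_2 = 0.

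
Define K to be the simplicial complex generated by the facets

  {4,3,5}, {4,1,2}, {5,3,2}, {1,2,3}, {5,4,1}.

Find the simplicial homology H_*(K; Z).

Take the total order 1 < 2 < 3 < 4 < 5 on the vertex set. Then K (dimension 2) consists of the simplices:

  0-simplices (5): [1], [2], [3], [4], [5]
  1-simplices (10): [1,2], [1,3], [1,4], [1,5], [2,3], [2,4], [2,5], [3,4], [3,5], [4,5]
  2-simplices (5): [1,2,3], [1,2,4], [1,4,5], [2,3,5], [3,4,5]

giving chain groups C_0 ≅ Z^5, C_1 ≅ Z^10, C_2 ≅ Z^5.

∂_1: C_1 → C_0 maps an edge to its endpoints' difference, ∂[p,q] = q − p. For instance
  ∂[3,5] = [5] − [3].
As a 5×10 matrix over Z this has rank 4, with invariant factors (1,1,1,1).

The boundary map ∂_2: C_2 → C_1 acts by ∂[p,q,r] = [q,r] − [p,r] + [p,q]. For instance
  ∂[1,2,3] = [2,3] − [1,3] + [1,2],
  ∂[1,2,4] = [2,4] − [1,4] + [1,2].
The resulting 10×5 matrix has rank 5, and its Smith normal form has invariant factors (1,1,1,1,1).

From H_k ≅ ker(∂_k) / im(∂_{k+1}) we obtain:

  H_0: rank C_0 − rank ∂_1 = 5 − 4 = 1, and the invariant factors of ∂_1 are all 1, so H_0 ≅ Z.
  H_1: rank ker ∂_1 − rank ∂_2 = (10 − 4) − 5 = 1, and the invariant factors of ∂_2 are all 1, so H_1 ≅ Z.
  H_2: rank ker ∂_2 − rank ∂_3 = (5 − 5) − 0 = 0, and there is no ∂_3, so H_2 ≅ 0.

(K is a triangulation of the Möbius band.)

H_0 = Z,  H_1 = Z,  H_2 = 0.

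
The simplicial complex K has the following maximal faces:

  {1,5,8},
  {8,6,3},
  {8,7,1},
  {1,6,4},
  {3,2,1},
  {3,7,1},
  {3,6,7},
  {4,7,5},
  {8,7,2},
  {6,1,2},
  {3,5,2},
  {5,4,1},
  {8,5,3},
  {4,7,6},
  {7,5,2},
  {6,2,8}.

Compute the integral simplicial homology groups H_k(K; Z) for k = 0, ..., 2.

H_0 ≅ Z,  H_1 ≅ Z^2,  H_2 ≅ Z.

Order the vertices as 1 < 2 < 3 < 4 < 5 < 6 < 7 < 8. Listing each simplex with vertices in this order, K has dimension 2 with simplices:

  0-simplices (8): [1], [2], [3], [4], [5], [6], [7], [8]
  1-simplices (24): (24 of them)
  2-simplices (16): [1,2,3], [1,2,6], [1,3,7], [1,4,5], [1,4,6], [1,5,8], [1,7,8], [2,3,5], [2,5,7], [2,6,8], [2,7,8], [3,5,8], [3,6,7], [3,6,8], [4,5,7], [4,6,7]

so the chain groups are C_0 ≅ Z^8, C_1 ≅ Z^24, C_2 ≅ Z^16.

∂_1: C_1 → C_0 is given by ∂[p,q] = [q] − [p]. For instance
  ∂[1,4] = [4] − [1].
The 8×24 boundary matrix has rank 7 and Smith normal form diag(1,1,1,1,1,1,1).

∂_2: C_2 → C_1 acts by ∂[p,q,r] = [q,r] − [p,r] + [p,q]. For instance
  ∂[2,3,5] = [3,5] − [2,5] + [2,3],
  ∂[1,3,7] = [3,7] − [1,7] + [1,3].
This gives a 24×16 integer matrix of rank 15; reducing to Smith normal form yields diagonal entries (1,1,1,1,1,1,1,1,1,1,1,1,1,1,1).

From H_k ≅ ker(∂_k) / im(∂_{k+1}) we obtain:

  H_0: rank C_0 − rank ∂_1 = 8 − 7 = 1, and the invariant factors of ∂_1 are all 1, so H_0 = Z.
  H_1: rank ker ∂_1 − rank ∂_2 = (24 − 7) − 15 = 2, and the invariant factors of ∂_2 are all 1, so H_1 = Z^2.
  H_2: rank ker ∂_2 − rank ∂_3 = (16 − 15) − 0 = 1, and there is no ∂_3, so H_2 = Z.

(K is a triangulation of the torus T^2.)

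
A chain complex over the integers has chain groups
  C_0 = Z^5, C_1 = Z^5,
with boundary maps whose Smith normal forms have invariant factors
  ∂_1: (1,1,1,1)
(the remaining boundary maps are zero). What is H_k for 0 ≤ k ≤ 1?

H_0 = Z,  H_1 = Z.

H_0: b_0 = 5 − 0 − 4 = 1; torsion from ∂_1 factors > 1: none. So H_0 = Z.
H_1: b_1 = 5 − 4 − 0 = 1; torsion from ∂_2 factors > 1: none. So H_1 = Z.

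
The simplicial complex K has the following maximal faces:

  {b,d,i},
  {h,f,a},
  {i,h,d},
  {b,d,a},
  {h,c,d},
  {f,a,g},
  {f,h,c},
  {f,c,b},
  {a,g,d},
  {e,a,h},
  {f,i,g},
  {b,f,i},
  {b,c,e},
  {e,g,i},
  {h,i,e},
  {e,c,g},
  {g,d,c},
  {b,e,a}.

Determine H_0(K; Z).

Order the vertices as a < b < c < d < e < f < g < h < i. Listing each simplex with vertices in this order, K has dimension 2 with simplices:

  0-simplices (9): a, b, c, d, e, f, g, h, i
  1-simplices (27): ab, ad, ae, af, ag, ah, bc, bd, be, bf, bi, cd, ce, cf, cg, ch, dg, dh, di, eg, eh, ei, fg, fh, fi, gi, hi
  2-simplices (18): abd, abe, adg, aeh, afg, afh, bce, bcf, bdi, bfi, cdg, cdh, ceg, cfh, dhi, egi, ehi, fgi

giving chain groups C_0 ≅ Z^9, C_1 ≅ Z^27, C_2 ≅ Z^18.

The boundary map ∂_1: C_1 → C_0 is given by ∂[p,q] = [q] − [p]. For instance
  ∂fh = h − f.
This gives a 9×27 integer matrix of rank 8; reducing to Smith normal form yields diagonal entries (1,1,1,1,1,1,1,1).

∂_2: C_2 → C_1 sends each 2-simplex [p,q,r] to [q,r] − [p,r] + [p,q]. For instance
  ∂ceg = eg − cg + ce,
  ∂dhi = hi − di + dh.
The resulting 27×18 matrix has rank 17, and its Smith normal form has invariant factors (1,1,1,1,1,1,1,1,1,1,1,1,1,1,1,1,1).

Computing H_k = (kernel of ∂_k) / (image of ∂_{k+1}):

  H_0: rank C_0 − rank ∂_1 = 9 − 8 = 1, and the invariant factors of ∂_1 are all 1, so H_0 ≅ Z.

(K is a triangulation of the torus T^2.)

H_0 = Z.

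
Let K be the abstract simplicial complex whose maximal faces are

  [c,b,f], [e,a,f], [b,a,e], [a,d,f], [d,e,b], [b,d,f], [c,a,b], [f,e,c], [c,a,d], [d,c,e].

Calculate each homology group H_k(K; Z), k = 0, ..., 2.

H_0 = Z,  H_1 = Z/2,  H_2 = 0.

Fix the vertex order a < b < c < d < e < f and write every simplex with vertices in increasing order. Then dim K = 2 and the simplices of K are:

  0-simplices (6): a, b, c, d, e, f
  1-simplices (15): ab, ac, ad, ae, af, bc, bd, be, bf, cd, ce, cf, de, df, ef
  2-simplices (10): abc, abe, acd, adf, aef, bcf, bde, bdf, cde, cef

giving chain groups C_0 ≅ Z^6, C_1 ≅ Z^15, C_2 ≅ Z^10.

∂_1: C_1 → C_0 maps an edge to its endpoints' difference, ∂[p,q] = q − p. For instance
  ∂bf = f − b.
The resulting 6×15 matrix has rank 5, and its Smith normal form has invariant factors (1,1,1,1,1).

Boundary ∂_2: C_2 → C_1 sends each 2-simplex [p,q,r] to [q,r] − [p,r] + [p,q]. For instance
  ∂acd = cd − ad + ac,
  ∂bcf = cf − bf + bc.
The 15×10 boundary matrix has rank 10 and Smith normal form diag(1,1,1,1,1,1,1,1,1,2).

Reading off H_k = ker ∂_k / im ∂_{k+1}:

  H_0: rank C_0 − rank ∂_1 = 6 − 5 = 1, and the invariant factors of ∂_1 are all 1, so H_0 = Z.
  H_1: rank ker ∂_1 − rank ∂_2 = (15 − 5) − 10 = 0, and ∂_2 has invariant factor 2 > 1, so H_1 = Z/2.
  H_2: rank ker ∂_2 − rank ∂_3 = (10 − 10) − 0 = 0, and there is no ∂_3, so H_2 = 0.

As a check, the Euler characteristic is 6 − 15 + 10 = 1, which agrees with 1 − 0 + 0 = 1.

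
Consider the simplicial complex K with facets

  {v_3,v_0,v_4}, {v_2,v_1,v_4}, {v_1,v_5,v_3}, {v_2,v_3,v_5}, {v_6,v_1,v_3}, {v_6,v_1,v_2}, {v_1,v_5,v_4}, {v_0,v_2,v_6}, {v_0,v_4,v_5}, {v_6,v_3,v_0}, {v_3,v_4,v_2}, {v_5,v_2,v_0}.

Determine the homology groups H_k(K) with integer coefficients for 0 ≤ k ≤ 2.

Order the vertices as v_0 < v_1 < v_2 < v_3 < v_4 < v_5 < v_6. Listing each simplex with vertices in this order, K has dimension 2 with simplices:

  0-simplices (7): [v_0], [v_1], [v_2], [v_3], [v_4], [v_5], [v_6]
  1-simplices (18): (18 of them)
  2-simplices (12): (12 of them)

so the chain groups are C_0 ≅ Z^7, C_1 ≅ Z^18, C_2 ≅ Z^12.

The boundary map ∂_1: C_1 → C_0 is given by ∂[p,q] = [q] − [p]. For instance
  ∂[v_1,v_5] = [v_5] − [v_1].
This gives a 7×18 integer matrix of rank 6; reducing to Smith normal form yields diagonal entries (1,1,1,1,1,1).

Boundary ∂_2: C_2 → C_1 maps a triangle to the signed sum of its edges. For instance
  ∂[v_1,v_3,v_5] = [v_3,v_5] − [v_1,v_5] + [v_1,v_3],
  ∂[v_0,v_3,v_6] = [v_3,v_6] − [v_0,v_6] + [v_0,v_3].
This gives a 18×12 integer matrix of rank 12; reducing to Smith normal form yields diagonal entries (1,1,1,1,1,1,1,1,1,1,1,2).

Now H_k = ker ∂_k / im ∂_{k+1}, so:

  H_0: rank C_0 − rank ∂_1 = 7 − 6 = 1, and the invariant factors of ∂_1 are all 1, so H_0 = Z.
  H_1: rank ker ∂_1 − rank ∂_2 = (18 − 6) − 12 = 0, and ∂_2 has invariant factor 2 > 1, so H_1 = Z/2Z.
  H_2: rank ker ∂_2 − rank ∂_3 = (12 − 12) − 0 = 0, and there is no ∂_3, so H_2 = 0.

H_0 ≅ Z,  H_1 ≅ Z/2Z,  H_2 = 0.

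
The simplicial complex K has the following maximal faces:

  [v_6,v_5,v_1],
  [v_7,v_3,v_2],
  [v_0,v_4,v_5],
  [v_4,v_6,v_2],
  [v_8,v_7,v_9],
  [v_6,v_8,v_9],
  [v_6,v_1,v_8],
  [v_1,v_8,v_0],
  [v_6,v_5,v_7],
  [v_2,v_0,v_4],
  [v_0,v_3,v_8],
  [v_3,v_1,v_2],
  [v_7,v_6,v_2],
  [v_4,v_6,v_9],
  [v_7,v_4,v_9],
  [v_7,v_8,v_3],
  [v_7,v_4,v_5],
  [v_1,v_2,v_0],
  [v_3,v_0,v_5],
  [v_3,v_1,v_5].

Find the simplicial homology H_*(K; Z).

H_0 ≅ Z,  H_1 ≅ Z ⊕ Z/2Z,  H_2 = 0.

We work with the vertex ordering v_0 < v_1 < v_2 < v_3 < v_4 < v_5 < v_6 < v_7 < v_8 < v_9. The simplices of K, each written with vertices in increasing order, are:

  0-simplices (10): [v_0], [v_1], [v_2], [v_3], [v_4], [v_5], [v_6], [v_7], [v_8], [v_9]
  1-simplices (30): (30 of them)
  2-simplices (20): (20 of them)

Hence C_0 ≅ Z^10, C_1 ≅ Z^30, C_2 ≅ Z^20.

∂_1: C_1 → C_0 sends each edge [p,q] (with p < q) to q − p.
This gives a 10×30 integer matrix of rank 9; reducing to Smith normal form yields diagonal entries (1,1,1,1,1,1,1,1,1).

∂_2: C_2 → C_1 sends each 2-simplex [p,q,r] to [q,r] − [p,r] + [p,q]. For instance
  ∂[v_0,v_1,v_8] = [v_1,v_8] − [v_0,v_8] + [v_0,v_1],
  ∂[v_0,v_3,v_5] = [v_3,v_5] − [v_0,v_5] + [v_0,v_3].
This gives a 30×20 integer matrix of rank 20; reducing to Smith normal form yields diagonal entries (1,1,1,1,1,1,1,1,1,1,1,1,1,1,1,1,1,1,1,2).

From H_k ≅ ker(∂_k) / im(∂_{k+1}) we obtain:

  H_0: rank C_0 − rank ∂_1 = 10 − 9 = 1, and the invariant factors of ∂_1 are all 1, so H_0 ≅ Z.
  H_1: rank ker ∂_1 − rank ∂_2 = (30 − 9) − 20 = 1, and ∂_2 has invariant factor 2 > 1, so H_1 ≅ Z ⊕ Z/2Z.
  H_2: rank ker ∂_2 − rank ∂_3 = (20 − 20) − 0 = 0, and there is no ∂_3, so H_2 ≅ 0.

As a check, the Euler characteristic is 10 − 30 + 20 = 0, which agrees with 1 − 1 + 0 = 0.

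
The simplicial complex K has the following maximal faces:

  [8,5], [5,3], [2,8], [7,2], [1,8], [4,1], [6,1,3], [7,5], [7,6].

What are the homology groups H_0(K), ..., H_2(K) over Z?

H_0 = Z,  H_1 = Z^3,  H_2 = 0.

We work with the vertex ordering 1 < 2 < 3 < 4 < 5 < 6 < 7 < 8. The simplices of K, each written with vertices in increasing order, are:

  0-simplices (8): [1], [2], [3], [4], [5], [6], [7], [8]
  1-simplices (11): [1,3], [1,4], [1,6], [1,8], [2,7], [2,8], [3,5], [3,6], [5,7], [5,8], [6,7]
  2-simplices (1): [1,3,6]

giving chain groups C_0 ≅ Z^8, C_1 ≅ Z^11, C_2 ≅ Z^1.

The boundary map ∂_1: C_1 → C_0 maps an edge to its endpoints' difference, ∂[p,q] = q − p. For instance
  ∂[1,4] = [4] − [1].
The 8×11 boundary matrix has rank 7 and Smith normal form diag(1,1,1,1,1,1,1).

Boundary ∂_2: C_2 → C_1 acts by ∂[p,q,r] = [q,r] − [p,r] + [p,q]. For instance
  ∂[1,3,6] = [3,6] − [1,6] + [1,3].
As a 11×1 matrix over Z this has rank 1, with invariant factors (1).

From H_k ≅ ker(∂_k) / im(∂_{k+1}) we obtain:

  H_0: rank C_0 − rank ∂_1 = 8 − 7 = 1, and the invariant factors of ∂_1 are all 1, so H_0 ≅ Z.
  H_1: rank ker ∂_1 − rank ∂_2 = (11 − 7) − 1 = 3, and the invariant factors of ∂_2 are all 1, so H_1 ≅ Z^3.
  H_2: rank ker ∂_2 − rank ∂_3 = (1 − 1) − 0 = 0, and there is no ∂_3, so H_2 ≅ 0.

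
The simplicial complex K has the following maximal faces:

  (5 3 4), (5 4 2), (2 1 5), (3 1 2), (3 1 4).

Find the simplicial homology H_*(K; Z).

We work with the vertex ordering 1 < 2 < 3 < 4 < 5. The simplices of K, each written with vertices in increasing order, are:

  0-simplices (5): [1], [2], [3], [4], [5]
  1-simplices (10): [1,2], [1,3], [1,4], [1,5], [2,3], [2,4], [2,5], [3,4], [3,5], [4,5]
  2-simplices (5): [1,2,3], [1,2,5], [1,3,4], [2,4,5], [3,4,5]

giving chain groups C_0 ≅ Z^5, C_1 ≅ Z^10, C_2 ≅ Z^5.

The boundary map ∂_1: C_1 → C_0 sends each edge [p,q] (with p < q) to q − p.
As a 5×10 matrix over Z this has rank 4, with invariant factors (1,1,1,1).

The boundary map ∂_2: C_2 → C_1 maps a triangle to the signed sum of its edges. For instance
  ∂[3,4,5] = [4,5] − [3,5] + [3,4],
  ∂[1,2,5] = [2,5] − [1,5] + [1,2].
As a 10×5 matrix over Z this has rank 5, with invariant factors (1,1,1,1,1).

Now H_k = ker ∂_k / im ∂_{k+1}, so:

  H_0: rank C_0 − rank ∂_1 = 5 − 4 = 1, and the invariant factors of ∂_1 are all 1, so H_0 = Z.
  H_1: rank ker ∂_1 − rank ∂_2 = (10 − 4) − 5 = 1, and the invariant factors of ∂_2 are all 1, so H_1 = Z.
  H_2: rank ker ∂_2 − rank ∂_3 = (5 − 5) − 0 = 0, and there is no ∂_3, so H_2 = 0.

As a check, the Euler characteristic is 5 − 10 + 5 = 0, which agrees with 1 − 1 + 0 = 0.

H_0 ≅ Z,  H_1 ≅ Z,  H_2 = 0.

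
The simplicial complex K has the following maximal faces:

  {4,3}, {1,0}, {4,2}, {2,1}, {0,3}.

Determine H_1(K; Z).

H_1 = Z.

Order the vertices as 0 < 1 < 2 < 3 < 4. Listing each simplex with vertices in this order, K has dimension 1 with simplices:

  0-simplices (5): [0], [1], [2], [3], [4]
  1-simplices (5): [0,1], [0,3], [1,2], [2,4], [3,4]

giving chain groups C_0 ≅ Z^5, C_1 ≅ Z^5.

Boundary ∂_1: C_1 → C_0 is given by ∂[p,q] = [q] − [p].
The 5×5 boundary matrix has rank 4 and Smith normal form diag(1,1,1,1).

Computing H_k = (kernel of ∂_k) / (image of ∂_{k+1}):

  H_1: rank ker ∂_1 − rank ∂_2 = (5 − 4) − 0 = 1, and there is no ∂_2, so H_1 ≅ Z.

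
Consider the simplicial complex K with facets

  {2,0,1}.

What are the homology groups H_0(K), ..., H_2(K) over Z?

Fix the vertex order 0 < 1 < 2 and write every simplex with vertices in increasing order. Then dim K = 2 and the simplices of K are:

  0-simplices (3): [0], [1], [2]
  1-simplices (3): [0,1], [0,2], [1,2]
  2-simplices (1): [0,1,2]

Hence C_0 ≅ Z^3, C_1 ≅ Z^3, C_2 ≅ Z^1.

Boundary ∂_1: C_1 → C_0 sends each edge [p,q] (with p < q) to q − p. For instance
  ∂[0,2] = [2] − [0].
As a 3×3 matrix over Z this has rank 2, with invariant factors (1,1).

∂_2: C_2 → C_1 acts by ∂[p,q,r] = [q,r] − [p,r] + [p,q]. For instance
  ∂[0,1,2] = [1,2] − [0,2] + [0,1].
As a 3×1 matrix over Z this has rank 1, with invariant factors (1).

Computing H_k = (kernel of ∂_k) / (image of ∂_{k+1}):

  H_0: rank C_0 − rank ∂_1 = 3 − 2 = 1, and the invariant factors of ∂_1 are all 1, so H_0 ≅ Z.
  H_1: rank ker ∂_1 − rank ∂_2 = (3 − 2) − 1 = 0, and the invariant factors of ∂_2 are all 1, so H_1 ≅ 0.
  H_2: rank ker ∂_2 − rank ∂_3 = (1 − 1) − 0 = 0, and there is no ∂_3, so H_2 ≅ 0.

H_0 ≅ Z,  H_1 = 0,  H_2 = 0.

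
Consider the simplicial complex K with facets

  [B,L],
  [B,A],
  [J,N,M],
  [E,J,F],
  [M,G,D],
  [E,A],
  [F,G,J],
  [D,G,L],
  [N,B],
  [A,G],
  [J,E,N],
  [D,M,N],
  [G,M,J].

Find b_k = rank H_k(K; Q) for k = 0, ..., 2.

b_0 = 1, b_1 = 3, b_2 = 0.

Take the total order A < B < D < E < F < G < J < L < M < N on the vertex set. Then K (dimension 2) consists of the simplices:

  0-simplices (10): A, B, D, E, F, G, J, L, M, N
  1-simplices (20): AB, AE, AG, BL, BN, DG, DL, DM, DN, EF, EJ, EN, FG, FJ, GJ, GL, GM, JM, JN, MN
  2-simplices (8): DGL, DGM, DMN, EFJ, EJN, FGJ, GJM, JMN

giving chain groups C_0 ≅ Z^10, C_1 ≅ Z^20, C_2 ≅ Z^8.

∂_1: C_1 → C_0 is given by ∂[p,q] = [q] − [p].
The 10×20 boundary matrix has rank 9 and Smith normal form diag(1,1,1,1,1,1,1,1,1).

∂_2: C_2 → C_1 acts by ∂[p,q,r] = [q,r] − [p,r] + [p,q]. For instance
  ∂JMN = MN − JN + JM,
  ∂DGM = GM − DM + DG.
This gives a 20×8 integer matrix of rank 8; reducing to Smith normal form yields diagonal entries (1,1,1,1,1,1,1,1).

From H_k ≅ ker(∂_k) / im(∂_{k+1}) we obtain:

  H_0: rank C_0 − rank ∂_1 = 10 − 9 = 1, and the invariant factors of ∂_1 are all 1, so H_0 = Z.
  H_1: rank ker ∂_1 − rank ∂_2 = (20 − 9) − 8 = 3, and the invariant factors of ∂_2 are all 1, so H_1 = Z^3.
  H_2: rank ker ∂_2 − rank ∂_3 = (8 − 8) − 0 = 0, and there is no ∂_3, so H_2 = 0.

Hence the Betti numbers are b_0 = 1, b_1 = 3, b_2 = 0.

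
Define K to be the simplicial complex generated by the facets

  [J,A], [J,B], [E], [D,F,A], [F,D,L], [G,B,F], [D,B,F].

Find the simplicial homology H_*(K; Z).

Take the total order A < B < D < E < F < G < J < L on the vertex set. Then K (dimension 2) consists of the simplices:

  0-simplices (8): A, B, D, E, F, G, J, L
  1-simplices (11): AD, AF, AJ, BD, BF, BG, BJ, DF, DL, FG, FL
  2-simplices (4): ADF, BDF, BFG, DFL

Hence C_0 ≅ Z^8, C_1 ≅ Z^11, C_2 ≅ Z^4.

Boundary ∂_1: C_1 → C_0 sends each edge [p,q] (with p < q) to q − p.
The resulting 8×11 matrix has rank 6, and its Smith normal form has invariant factors (1,1,1,1,1,1).

The boundary map ∂_2: C_2 → C_1 sends each 2-simplex [p,q,r] to [q,r] − [p,r] + [p,q]. For instance
  ∂ADF = DF − AF + AD,
  ∂DFL = FL − DL + DF.
The 11×4 boundary matrix has rank 4 and Smith normal form diag(1,1,1,1).

Computing H_k = (kernel of ∂_k) / (image of ∂_{k+1}):

  H_0: rank C_0 − rank ∂_1 = 8 − 6 = 2, and the invariant factors of ∂_1 are all 1, so H_0 ≅ Z^2.
  H_1: rank ker ∂_1 − rank ∂_2 = (11 − 6) − 4 = 1, and the invariant factors of ∂_2 are all 1, so H_1 ≅ Z.
  H_2: rank ker ∂_2 − rank ∂_3 = (4 − 4) − 0 = 0, and there is no ∂_3, so H_2 ≅ 0.

H_0 ≅ Z^2,  H_1 ≅ Z,  H_2 = 0.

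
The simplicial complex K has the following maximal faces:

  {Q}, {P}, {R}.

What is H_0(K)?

H_0 ≅ Z^3.

Order the vertices as P < Q < R. Listing each simplex with vertices in this order, K has dimension 0 with simplices:

  0-simplices (3): P, Q, R

so the chain groups are C_0 ≅ Z^3.

Computing H_k = (kernel of ∂_k) / (image of ∂_{k+1}):

  H_0: rank C_0 − rank ∂_1 = 3 − 0 = 3, and there is no ∂_1, so H_0 ≅ Z^3.

(K is a triangulation of a set of 3 points.)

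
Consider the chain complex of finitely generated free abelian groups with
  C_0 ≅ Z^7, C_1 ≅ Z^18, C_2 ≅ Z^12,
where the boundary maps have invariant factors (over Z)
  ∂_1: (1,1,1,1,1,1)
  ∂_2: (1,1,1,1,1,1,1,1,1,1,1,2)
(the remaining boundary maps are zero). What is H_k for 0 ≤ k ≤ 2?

H_0 ≅ Z,  H_1 ≅ Z/2Z,  H_2 = 0.

H_0: b_0 = 7 − 0 − 6 = 1; torsion from ∂_1 factors > 1: none. So H_0 ≅ Z.
H_1: b_1 = 18 − 6 − 12 = 0; torsion from ∂_2 factors > 1: [2]. So H_1 ≅ Z/2Z.
H_2: b_2 = 12 − 12 − 0 = 0; torsion from ∂_3 factors > 1: none. So H_2 ≅ 0.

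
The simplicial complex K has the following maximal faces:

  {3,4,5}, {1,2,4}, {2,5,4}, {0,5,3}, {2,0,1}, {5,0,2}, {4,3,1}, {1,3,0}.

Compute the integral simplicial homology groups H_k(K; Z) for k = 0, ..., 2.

H_0 = Z,  H_1 = 0,  H_2 = Z.

Fix the vertex order 0 < 1 < 2 < 3 < 4 < 5 and write every simplex with vertices in increasing order. Then dim K = 2 and the simplices of K are:

  0-simplices (6): [0], [1], [2], [3], [4], [5]
  1-simplices (12): [0,1], [0,2], [0,3], [0,5], [1,2], [1,3], [1,4], [2,4], [2,5], [3,4], [3,5], [4,5]
  2-simplices (8): [0,1,2], [0,1,3], [0,2,5], [0,3,5], [1,2,4], [1,3,4], [2,4,5], [3,4,5]

giving chain groups C_0 ≅ Z^6, C_1 ≅ Z^12, C_2 ≅ Z^8.

Boundary ∂_1: C_1 → C_0 is given by ∂[p,q] = [q] − [p]. For instance
  ∂[2,4] = [4] − [2].
As a 6×12 matrix over Z this has rank 5, with invariant factors (1,1,1,1,1).

Boundary ∂_2: C_2 → C_1 maps a triangle to the signed sum of its edges. For instance
  ∂[3,4,5] = [4,5] − [3,5] + [3,4],
  ∂[2,4,5] = [4,5] − [2,5] + [2,4].
As a 12×8 matrix over Z this has rank 7, with invariant factors (1,1,1,1,1,1,1).

Computing H_k = (kernel of ∂_k) / (image of ∂_{k+1}):

  H_0: rank C_0 − rank ∂_1 = 6 − 5 = 1, and the invariant factors of ∂_1 are all 1, so H_0 ≅ Z.
  H_1: rank ker ∂_1 − rank ∂_2 = (12 − 5) − 7 = 0, and the invariant factors of ∂_2 are all 1, so H_1 ≅ 0.
  H_2: rank ker ∂_2 − rank ∂_3 = (8 − 7) − 0 = 1, and there is no ∂_3, so H_2 ≅ Z.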